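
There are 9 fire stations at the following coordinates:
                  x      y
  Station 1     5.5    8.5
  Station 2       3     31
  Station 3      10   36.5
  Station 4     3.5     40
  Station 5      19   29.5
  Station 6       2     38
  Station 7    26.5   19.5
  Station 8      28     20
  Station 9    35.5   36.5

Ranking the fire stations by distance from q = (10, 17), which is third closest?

Since √ is increasing, it suffices to compare squared distances:
d²(q, Station 1) = (10−5.5)² + (17−8.5)² = 20.25 + 72.25 = 92.5
d²(q, Station 2) = (10−3)² + (17−31)² = 49 + 196 = 245
d²(q, Station 3) = (10−10)² + (17−36.5)² = 0 + 380.25 = 380.25
d²(q, Station 4) = (10−3.5)² + (17−40)² = 42.25 + 529 = 571.25
d²(q, Station 5) = (10−19)² + (17−29.5)² = 81 + 156.25 = 237.25
d²(q, Station 6) = (10−2)² + (17−38)² = 64 + 441 = 505
d²(q, Station 7) = (10−26.5)² + (17−19.5)² = 272.25 + 6.25 = 278.5
d²(q, Station 8) = (10−28)² + (17−20)² = 324 + 9 = 333
d²(q, Station 9) = (10−35.5)² + (17−36.5)² = 650.25 + 380.25 = 1030.5
Sorted ascending: Station 1, Station 5, Station 2, Station 7, … — the third-nearest is Station 2.

Station 2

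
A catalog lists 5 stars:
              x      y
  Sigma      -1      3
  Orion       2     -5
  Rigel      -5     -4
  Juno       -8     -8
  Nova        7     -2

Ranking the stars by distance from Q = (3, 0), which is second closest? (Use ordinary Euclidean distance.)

Since √ is increasing, it suffices to compare squared distances:
d²(Q, Sigma) = (3−(-1))² + (0−3)² = 16 + 9 = 25
d²(Q, Orion) = (3−2)² + (0−(-5))² = 1 + 25 = 26
d²(Q, Rigel) = (3−(-5))² + (0−(-4))² = 64 + 16 = 80
d²(Q, Juno) = (3−(-8))² + (0−(-8))² = 121 + 64 = 185
d²(Q, Nova) = (3−7)² + (0−(-2))² = 16 + 4 = 20
Sorted ascending: Nova, Sigma, Orion, … — the second-nearest is Sigma.

Sigma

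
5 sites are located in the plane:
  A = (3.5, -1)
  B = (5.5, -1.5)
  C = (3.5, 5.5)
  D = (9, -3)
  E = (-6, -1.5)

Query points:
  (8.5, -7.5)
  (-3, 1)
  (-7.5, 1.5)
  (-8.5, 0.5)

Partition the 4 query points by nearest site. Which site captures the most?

E

(8.5, -7.5) — d² to each: A:67.25, B:45, C:194, D:20.5, E:246.25 → nearest is D
(-3, 1) — d² to each: A:46.25, B:78.5, C:62.5, D:160, E:15.25 → nearest is E
(-7.5, 1.5) — d² to each: A:127.25, B:178, C:137, D:292.5, E:11.25 → nearest is E
(-8.5, 0.5) — d² to each: A:146.25, B:200, C:169, D:318.5, E:10.25 → nearest is E
Tally — D:1, E:3. E captures the most (3).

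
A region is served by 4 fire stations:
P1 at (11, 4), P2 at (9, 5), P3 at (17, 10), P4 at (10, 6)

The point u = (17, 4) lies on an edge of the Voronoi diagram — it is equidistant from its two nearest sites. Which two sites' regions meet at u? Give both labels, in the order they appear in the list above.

P1 and P3

Squared distances from u to each site:
|uP1|² = 36 + 0 = 36
|uP2|² = 64 + 1 = 65
|uP3|² = 0 + 36 = 36
|uP4|² = 49 + 4 = 53
u is equidistant from P1 and P3 (both at squared distance 36), and every other site is strictly farther — so u lies on the P1–P3 Voronoi edge.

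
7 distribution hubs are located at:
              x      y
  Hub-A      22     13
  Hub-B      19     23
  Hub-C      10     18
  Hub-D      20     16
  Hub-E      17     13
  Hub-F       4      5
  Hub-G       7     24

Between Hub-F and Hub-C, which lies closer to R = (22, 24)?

Compare squared distances:
d²(R, Hub-F) = (22−4)² + (24−5)² = 324 + 361 = 685
d²(R, Hub-C) = (22−10)² + (24−18)² = 144 + 36 = 180
685 > 180, so Hub-C is closer.

Hub-C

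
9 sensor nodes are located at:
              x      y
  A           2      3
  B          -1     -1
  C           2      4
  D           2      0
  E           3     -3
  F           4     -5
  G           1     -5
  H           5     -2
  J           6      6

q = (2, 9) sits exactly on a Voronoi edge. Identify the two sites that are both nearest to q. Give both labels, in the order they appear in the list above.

C and J

Squared distances from q to each site:
|qA|² = (2−2)² + (9−3)² = 0 + 36 = 36
|qB|² = (2−(-1))² + (9−(-1))² = 9 + 100 = 109
|qC|² = (2−2)² + (9−4)² = 0 + 25 = 25
|qD|² = (2−2)² + (9−0)² = 0 + 81 = 81
|qE|² = (2−3)² + (9−(-3))² = 1 + 144 = 145
|qF|² = (2−4)² + (9−(-5))² = 4 + 196 = 200
|qG|² = (2−1)² + (9−(-5))² = 1 + 196 = 197
|qH|² = (2−5)² + (9−(-2))² = 9 + 121 = 130
|qJ|² = (2−6)² + (9−6)² = 16 + 9 = 25
q is equidistant from C and J (both at squared distance 25), and every other site is strictly farther — so q lies on the C–J Voronoi edge.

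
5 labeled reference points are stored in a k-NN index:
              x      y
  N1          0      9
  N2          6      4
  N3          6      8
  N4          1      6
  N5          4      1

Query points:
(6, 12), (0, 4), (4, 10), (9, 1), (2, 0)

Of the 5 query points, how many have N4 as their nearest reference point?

(6, 12) — d² to each: N1:45, N2:64, N3:16, N4:61, N5:125 → nearest is N3
(0, 4) — d² to each: N1:25, N2:36, N3:52, N4:5, N5:25 → nearest is N4
(4, 10) — d² to each: N1:17, N2:40, N3:8, N4:25, N5:81 → nearest is N3
(9, 1) — d² to each: N1:145, N2:18, N3:58, N4:89, N5:25 → nearest is N2
(2, 0) — d² to each: N1:85, N2:32, N3:80, N4:37, N5:5 → nearest is N5
1 of the 5 points has N4 as nearest.

1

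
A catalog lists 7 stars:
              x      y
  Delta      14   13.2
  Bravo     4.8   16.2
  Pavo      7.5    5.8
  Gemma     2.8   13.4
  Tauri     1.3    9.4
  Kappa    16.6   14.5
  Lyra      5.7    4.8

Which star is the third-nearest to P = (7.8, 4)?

Tauri

Compare squared distances (the ordering matches that of the actual distances):
d²(P, Delta) = (7.8−14)² + (4−13.2)² = 38.44 + 84.64 = 123.08
d²(P, Bravo) = (7.8−4.8)² + (4−16.2)² = 9 + 148.84 = 157.84
d²(P, Pavo) = (7.8−7.5)² + (4−5.8)² = 0.09 + 3.24 = 3.33
d²(P, Gemma) = (7.8−2.8)² + (4−13.4)² = 25 + 88.36 = 113.36
d²(P, Tauri) = (7.8−1.3)² + (4−9.4)² = 42.25 + 29.16 = 71.41
d²(P, Kappa) = (7.8−16.6)² + (4−14.5)² = 77.44 + 110.25 = 187.69
d²(P, Lyra) = (7.8−5.7)² + (4−4.8)² = 4.41 + 0.64 = 5.05
Sorted ascending: Pavo, Lyra, Tauri, Gemma, … — the third-nearest is Tauri.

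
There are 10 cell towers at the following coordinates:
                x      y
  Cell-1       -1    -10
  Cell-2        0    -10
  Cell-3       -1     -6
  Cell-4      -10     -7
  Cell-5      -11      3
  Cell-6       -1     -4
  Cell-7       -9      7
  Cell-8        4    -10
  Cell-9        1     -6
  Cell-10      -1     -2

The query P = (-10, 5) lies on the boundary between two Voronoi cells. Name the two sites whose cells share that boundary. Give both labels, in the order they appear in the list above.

Squared distances from P to each site:
d²(P, Cell-1) = 81 + 225 = 306
d²(P, Cell-2) = 100 + 225 = 325
d²(P, Cell-3) = 81 + 121 = 202
d²(P, Cell-4) = 0 + 144 = 144
d²(P, Cell-5) = 1 + 4 = 5
d²(P, Cell-6) = 81 + 81 = 162
d²(P, Cell-7) = 1 + 4 = 5
d²(P, Cell-8) = 196 + 225 = 421
d²(P, Cell-9) = 121 + 121 = 242
d²(P, Cell-10) = 81 + 49 = 130
P is equidistant from Cell-5 and Cell-7 (both at squared distance 5), and every other site is strictly farther — so P lies on the Cell-5–Cell-7 Voronoi edge.

Cell-5 and Cell-7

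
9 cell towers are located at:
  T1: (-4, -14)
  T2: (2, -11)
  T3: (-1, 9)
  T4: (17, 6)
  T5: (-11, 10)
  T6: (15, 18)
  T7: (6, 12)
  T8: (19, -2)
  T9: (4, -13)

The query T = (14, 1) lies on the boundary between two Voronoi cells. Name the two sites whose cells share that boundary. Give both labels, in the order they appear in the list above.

T4 and T8

Squared distances from T to each site:
|TT1|² = (14−(-4))² + (1−(-14))² = 324 + 225 = 549
|TT2|² = (14−2)² + (1−(-11))² = 144 + 144 = 288
|TT3|² = (14−(-1))² + (1−9)² = 225 + 64 = 289
|TT4|² = (14−17)² + (1−6)² = 9 + 25 = 34
|TT5|² = (14−(-11))² + (1−10)² = 625 + 81 = 706
|TT6|² = (14−15)² + (1−18)² = 1 + 289 = 290
|TT7|² = (14−6)² + (1−12)² = 64 + 121 = 185
|TT8|² = (14−19)² + (1−(-2))² = 25 + 9 = 34
|TT9|² = (14−4)² + (1−(-13))² = 100 + 196 = 296
T is equidistant from T4 and T8 (both at squared distance 34), and every other site is strictly farther — so T lies on the T4–T8 Voronoi edge.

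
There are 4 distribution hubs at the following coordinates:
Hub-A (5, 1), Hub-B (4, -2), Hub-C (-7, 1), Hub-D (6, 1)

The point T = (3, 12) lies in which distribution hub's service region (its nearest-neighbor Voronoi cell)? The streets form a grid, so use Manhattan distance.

d(T, Hub-A) = |3−5| + |12−1| = 2 + 11 = 13
d(T, Hub-B) = |3−4| + |12−(-2)| = 1 + 14 = 15
d(T, Hub-C) = |3−(-7)| + |12−1| = 10 + 11 = 21
d(T, Hub-D) = |3−6| + |12−1| = 3 + 11 = 14
Minimum is at Hub-A.

Hub-A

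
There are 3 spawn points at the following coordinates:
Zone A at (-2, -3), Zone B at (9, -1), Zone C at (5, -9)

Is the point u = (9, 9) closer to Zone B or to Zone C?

Compare squared distances:
d²(u, Zone B) = (9−9)² + (9−(-1))² = 0 + 100 = 100
d²(u, Zone C) = (9−5)² + (9−(-9))² = 16 + 324 = 340
100 < 340, so Zone B is closer.

Zone B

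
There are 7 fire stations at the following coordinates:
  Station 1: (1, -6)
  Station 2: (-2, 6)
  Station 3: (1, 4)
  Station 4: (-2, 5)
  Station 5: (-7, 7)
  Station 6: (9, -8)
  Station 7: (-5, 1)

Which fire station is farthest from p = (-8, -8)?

Compare squared distances (the ordering matches that of the actual distances):
d²(p, Station 1) = (-8−1)² + (-8−(-6))² = 81 + 4 = 85
d²(p, Station 2) = (-8−(-2))² + (-8−6)² = 36 + 196 = 232
d²(p, Station 3) = (-8−1)² + (-8−4)² = 81 + 144 = 225
d²(p, Station 4) = (-8−(-2))² + (-8−5)² = 36 + 169 = 205
d²(p, Station 5) = (-8−(-7))² + (-8−7)² = 1 + 225 = 226
d²(p, Station 6) = (-8−9)² + (-8−(-8))² = 289 + 0 = 289
d²(p, Station 7) = (-8−(-5))² + (-8−1)² = 9 + 81 = 90
The largest is to Station 6.

Station 6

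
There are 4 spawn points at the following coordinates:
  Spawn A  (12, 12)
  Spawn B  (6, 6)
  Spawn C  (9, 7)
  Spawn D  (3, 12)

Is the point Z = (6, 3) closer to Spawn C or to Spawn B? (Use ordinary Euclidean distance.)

Spawn B

Compare squared distances:
d²(Z, Spawn C) = (6−9)² + (3−7)² = 9 + 16 = 25
d²(Z, Spawn B) = (6−6)² + (3−6)² = 0 + 9 = 9
25 > 9, so Spawn B is closer.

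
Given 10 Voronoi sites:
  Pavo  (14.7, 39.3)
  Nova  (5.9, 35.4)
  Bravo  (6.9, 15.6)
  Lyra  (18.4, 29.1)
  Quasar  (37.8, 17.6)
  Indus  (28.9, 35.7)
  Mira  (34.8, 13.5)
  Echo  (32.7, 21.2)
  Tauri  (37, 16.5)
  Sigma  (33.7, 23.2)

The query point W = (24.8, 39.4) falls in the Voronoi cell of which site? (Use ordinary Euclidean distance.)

Indus

Squared Euclidean distances:
d²(W, Pavo) = (24.8−14.7)² + (39.4−39.3)² = 102.01 + 0.01 = 102.02
d²(W, Nova) = (24.8−5.9)² + (39.4−35.4)² = 357.21 + 16 = 373.21
d²(W, Bravo) = (24.8−6.9)² + (39.4−15.6)² = 320.41 + 566.44 = 886.85
d²(W, Lyra) = (24.8−18.4)² + (39.4−29.1)² = 40.96 + 106.09 = 147.05
d²(W, Quasar) = (24.8−37.8)² + (39.4−17.6)² = 169 + 475.24 = 644.24
d²(W, Indus) = (24.8−28.9)² + (39.4−35.7)² = 16.81 + 13.69 = 30.5
d²(W, Mira) = (24.8−34.8)² + (39.4−13.5)² = 100 + 670.81 = 770.81
d²(W, Echo) = (24.8−32.7)² + (39.4−21.2)² = 62.41 + 331.24 = 393.65
d²(W, Tauri) = (24.8−37)² + (39.4−16.5)² = 148.84 + 524.41 = 673.25
d²(W, Sigma) = (24.8−33.7)² + (39.4−23.2)² = 79.21 + 262.44 = 341.65
Minimum is at Indus.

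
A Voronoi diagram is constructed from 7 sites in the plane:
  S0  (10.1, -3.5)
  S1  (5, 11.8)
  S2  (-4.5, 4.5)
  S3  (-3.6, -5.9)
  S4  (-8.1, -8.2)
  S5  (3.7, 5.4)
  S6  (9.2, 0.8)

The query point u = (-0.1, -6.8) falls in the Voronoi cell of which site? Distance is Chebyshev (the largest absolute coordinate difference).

d(u,S0) = max(10.2, 3.3) = 10.2
d(u,S1) = max(5.1, 18.6) = 18.6
d(u,S2) = max(4.4, 11.3) = 11.3
d(u,S3) = max(3.5, 0.9) = 3.5
d(u,S4) = max(8, 1.4) = 8
d(u,S5) = max(3.8, 12.2) = 12.2
d(u,S6) = max(9.3, 7.6) = 9.3
The smallest is to S3, so u lies in the Voronoi region of S3.

S3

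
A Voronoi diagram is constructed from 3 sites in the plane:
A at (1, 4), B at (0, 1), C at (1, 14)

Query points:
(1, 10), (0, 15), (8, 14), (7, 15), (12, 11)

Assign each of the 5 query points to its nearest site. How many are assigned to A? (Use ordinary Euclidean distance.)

0

(1, 10) — d² to each: A:36, B:82, C:16 → nearest is C
(0, 15) — d² to each: A:122, B:196, C:2 → nearest is C
(8, 14) — d² to each: A:149, B:233, C:49 → nearest is C
(7, 15) — d² to each: A:157, B:245, C:37 → nearest is C
(12, 11) — d² to each: A:170, B:244, C:130 → nearest is C
0 of the 5 points have A as nearest.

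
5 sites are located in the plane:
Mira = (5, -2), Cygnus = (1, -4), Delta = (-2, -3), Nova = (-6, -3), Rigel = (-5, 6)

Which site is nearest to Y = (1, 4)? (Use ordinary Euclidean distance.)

Squared Euclidean distances:
d²(Y, Mira) = (1−5)² + (4−(-2))² = 16 + 36 = 52
d²(Y, Cygnus) = (1−1)² + (4−(-4))² = 0 + 64 = 64
d²(Y, Delta) = (1−(-2))² + (4−(-3))² = 9 + 49 = 58
d²(Y, Nova) = (1−(-6))² + (4−(-3))² = 49 + 49 = 98
d²(Y, Rigel) = (1−(-5))² + (4−6)² = 36 + 4 = 40
The smallest is to Rigel, so Y lies in the Voronoi region of Rigel.

Rigel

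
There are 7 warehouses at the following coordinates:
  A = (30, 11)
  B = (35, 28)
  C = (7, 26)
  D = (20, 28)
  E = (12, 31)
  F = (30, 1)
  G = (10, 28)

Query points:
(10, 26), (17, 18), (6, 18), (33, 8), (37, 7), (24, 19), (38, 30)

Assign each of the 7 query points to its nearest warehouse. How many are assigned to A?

2

(10, 26) — d² to each: A:625, B:629, C:9, D:104, E:29, F:1025, G:4 → nearest is G
(17, 18) — d² to each: A:218, B:424, C:164, D:109, E:194, F:458, G:149 → nearest is D
(6, 18) — d² to each: A:625, B:941, C:65, D:296, E:205, F:865, G:116 → nearest is C
(33, 8) — d² to each: A:18, B:404, C:1000, D:569, E:970, F:58, G:929 → nearest is A
(37, 7) — d² to each: A:65, B:445, C:1261, D:730, E:1201, F:85, G:1170 → nearest is A
(24, 19) — d² to each: A:100, B:202, C:338, D:97, E:288, F:360, G:277 → nearest is D
(38, 30) — d² to each: A:425, B:13, C:977, D:328, E:677, F:905, G:788 → nearest is B
2 of the 7 points have A as nearest.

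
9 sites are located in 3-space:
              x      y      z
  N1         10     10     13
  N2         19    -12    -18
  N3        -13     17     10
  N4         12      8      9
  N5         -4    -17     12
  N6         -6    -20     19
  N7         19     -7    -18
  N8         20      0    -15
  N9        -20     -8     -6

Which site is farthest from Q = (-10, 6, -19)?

N6

Compare squared distances (the ordering matches that of the actual distances):
|QN1|² = (-10−10)² + (6−10)² + (-19−13)² = 400 + 16 + 1024 = 1440
|QN2|² = (-10−19)² + (6−(-12))² + (-19−(-18))² = 841 + 324 + 1 = 1166
|QN3|² = (-10−(-13))² + (6−17)² + (-19−10)² = 9 + 121 + 841 = 971
|QN4|² = (-10−12)² + (6−8)² + (-19−9)² = 484 + 4 + 784 = 1272
|QN5|² = (-10−(-4))² + (6−(-17))² + (-19−12)² = 36 + 529 + 961 = 1526
|QN6|² = (-10−(-6))² + (6−(-20))² + (-19−19)² = 16 + 676 + 1444 = 2136
|QN7|² = (-10−19)² + (6−(-7))² + (-19−(-18))² = 841 + 169 + 1 = 1011
|QN8|² = (-10−20)² + (6−0)² + (-19−(-15))² = 900 + 36 + 16 = 952
|QN9|² = (-10−(-20))² + (6−(-8))² + (-19−(-6))² = 100 + 196 + 169 = 465
The largest is to N6.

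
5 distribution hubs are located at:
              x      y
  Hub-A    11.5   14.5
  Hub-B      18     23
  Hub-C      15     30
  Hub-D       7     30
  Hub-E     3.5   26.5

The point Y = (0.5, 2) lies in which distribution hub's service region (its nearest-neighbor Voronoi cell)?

Compare squared distances (the ordering matches that of the actual distances):
d²(Y, Hub-A) = (0.5−11.5)² + (2−14.5)² = 121 + 156.25 = 277.25
d²(Y, Hub-B) = (0.5−18)² + (2−23)² = 306.25 + 441 = 747.25
d²(Y, Hub-C) = (0.5−15)² + (2−30)² = 210.25 + 784 = 994.25
d²(Y, Hub-D) = (0.5−7)² + (2−30)² = 42.25 + 784 = 826.25
d²(Y, Hub-E) = (0.5−3.5)² + (2−26.5)² = 9 + 600.25 = 609.25
Minimum is at Hub-A.

Hub-A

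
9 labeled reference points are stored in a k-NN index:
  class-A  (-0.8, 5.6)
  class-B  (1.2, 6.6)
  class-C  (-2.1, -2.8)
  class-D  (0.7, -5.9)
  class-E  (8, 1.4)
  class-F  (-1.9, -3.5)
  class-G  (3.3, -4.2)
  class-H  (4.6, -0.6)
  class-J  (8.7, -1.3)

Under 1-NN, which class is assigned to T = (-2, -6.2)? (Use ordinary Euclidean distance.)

class-F

Compare squared distances (the ordering matches that of the actual distances):
d²(T, class-A) = 1.44 + 139.24 = 140.68
d²(T, class-B) = 10.24 + 163.84 = 174.08
d²(T, class-C) = 0.01 + 11.56 = 11.57
d²(T, class-D) = 7.29 + 0.09 = 7.38
d²(T, class-E) = 100 + 57.76 = 157.76
d²(T, class-F) = 0.01 + 7.29 = 7.3
d²(T, class-G) = 28.09 + 4 = 32.09
d²(T, class-H) = 43.56 + 31.36 = 74.92
d²(T, class-J) = 114.49 + 24.01 = 138.5
The smallest is to class-F, so T lies in the Voronoi region of class-F.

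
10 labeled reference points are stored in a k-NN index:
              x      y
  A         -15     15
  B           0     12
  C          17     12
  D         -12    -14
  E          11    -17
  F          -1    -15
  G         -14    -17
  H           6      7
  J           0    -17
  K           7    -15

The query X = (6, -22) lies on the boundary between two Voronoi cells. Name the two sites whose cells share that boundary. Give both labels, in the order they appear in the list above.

E and K

Squared distances from X to each site:
|XA|² = 441 + 1369 = 1810
|XB|² = 36 + 1156 = 1192
|XC|² = 121 + 1156 = 1277
|XD|² = 324 + 64 = 388
|XE|² = 25 + 25 = 50
|XF|² = 49 + 49 = 98
|XG|² = 400 + 25 = 425
|XH|² = 0 + 841 = 841
|XJ|² = 36 + 25 = 61
|XK|² = 1 + 49 = 50
X is equidistant from E and K (both at squared distance 50), and every other site is strictly farther — so X lies on the E–K Voronoi edge.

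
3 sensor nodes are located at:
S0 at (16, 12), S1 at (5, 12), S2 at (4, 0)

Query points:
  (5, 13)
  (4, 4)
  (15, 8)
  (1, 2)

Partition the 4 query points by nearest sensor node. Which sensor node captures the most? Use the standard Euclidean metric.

S2

(5, 13) — d² to each: S0:122, S1:1, S2:170 → nearest is S1
(4, 4) — d² to each: S0:208, S1:65, S2:16 → nearest is S2
(15, 8) — d² to each: S0:17, S1:116, S2:185 → nearest is S0
(1, 2) — d² to each: S0:325, S1:116, S2:13 → nearest is S2
Tally — S0:1, S1:1, S2:2. S2 captures the most (2).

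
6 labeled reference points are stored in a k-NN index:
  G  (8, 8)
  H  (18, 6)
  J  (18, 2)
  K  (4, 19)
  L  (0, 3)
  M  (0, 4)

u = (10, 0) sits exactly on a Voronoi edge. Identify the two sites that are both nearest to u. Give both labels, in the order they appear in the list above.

Squared distances from u to each site:
|uG|² = (10−8)² + (0−8)² = 4 + 64 = 68
|uH|² = (10−18)² + (0−6)² = 64 + 36 = 100
|uJ|² = (10−18)² + (0−2)² = 64 + 4 = 68
|uK|² = (10−4)² + (0−19)² = 36 + 361 = 397
|uL|² = (10−0)² + (0−3)² = 100 + 9 = 109
|uM|² = (10−0)² + (0−4)² = 100 + 16 = 116
u is equidistant from G and J (both at squared distance 68), and every other site is strictly farther — so u lies on the G–J Voronoi edge.

G and J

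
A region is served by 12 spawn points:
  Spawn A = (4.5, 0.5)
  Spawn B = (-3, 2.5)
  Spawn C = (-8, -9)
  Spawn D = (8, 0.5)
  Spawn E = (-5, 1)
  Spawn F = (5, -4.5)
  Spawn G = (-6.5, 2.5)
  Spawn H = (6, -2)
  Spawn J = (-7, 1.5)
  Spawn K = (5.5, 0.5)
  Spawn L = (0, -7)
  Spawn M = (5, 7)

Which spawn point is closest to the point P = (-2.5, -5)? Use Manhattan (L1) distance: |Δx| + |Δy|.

d(P, Spawn A) = 7 + 5.5 = 12.5
d(P, Spawn B) = 0.5 + 7.5 = 8
d(P, Spawn C) = 5.5 + 4 = 9.5
d(P, Spawn D) = 10.5 + 5.5 = 16
d(P, Spawn E) = 2.5 + 6 = 8.5
d(P, Spawn F) = 7.5 + 0.5 = 8
d(P, Spawn G) = 4 + 7.5 = 11.5
d(P, Spawn H) = 8.5 + 3 = 11.5
d(P, Spawn J) = 4.5 + 6.5 = 11
d(P, Spawn K) = 8 + 5.5 = 13.5
d(P, Spawn L) = 2.5 + 2 = 4.5
d(P, Spawn M) = 7.5 + 12 = 19.5
Minimum is at Spawn L.

Spawn L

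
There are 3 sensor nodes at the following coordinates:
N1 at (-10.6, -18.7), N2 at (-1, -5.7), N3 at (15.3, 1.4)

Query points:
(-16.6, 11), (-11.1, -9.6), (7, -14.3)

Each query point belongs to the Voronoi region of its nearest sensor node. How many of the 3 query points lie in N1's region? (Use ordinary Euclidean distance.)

1

(-16.6, 11) — d² to each: N1:918.09, N2:522.25, N3:1109.77 → nearest is N2
(-11.1, -9.6) — d² to each: N1:83.06, N2:117.22, N3:817.96 → nearest is N1
(7, -14.3) — d² to each: N1:329.12, N2:137.96, N3:315.38 → nearest is N2
1 of the 3 points has N1 as nearest.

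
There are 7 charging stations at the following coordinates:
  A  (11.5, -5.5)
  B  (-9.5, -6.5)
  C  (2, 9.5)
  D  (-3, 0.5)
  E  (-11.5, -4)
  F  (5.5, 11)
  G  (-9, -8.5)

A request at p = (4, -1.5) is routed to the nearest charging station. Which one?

D

Since √ is increasing, it suffices to compare squared distances:
|pA|² = (4−11.5)² + (-1.5−(-5.5))² = 56.25 + 16 = 72.25
|pB|² = (4−(-9.5))² + (-1.5−(-6.5))² = 182.25 + 25 = 207.25
|pC|² = (4−2)² + (-1.5−9.5)² = 4 + 121 = 125
|pD|² = (4−(-3))² + (-1.5−0.5)² = 49 + 4 = 53
|pE|² = (4−(-11.5))² + (-1.5−(-4))² = 240.25 + 6.25 = 246.5
|pF|² = (4−5.5)² + (-1.5−11)² = 2.25 + 156.25 = 158.5
|pG|² = (4−(-9))² + (-1.5−(-8.5))² = 169 + 49 = 218
The smallest is to D, so p lies in the Voronoi region of D.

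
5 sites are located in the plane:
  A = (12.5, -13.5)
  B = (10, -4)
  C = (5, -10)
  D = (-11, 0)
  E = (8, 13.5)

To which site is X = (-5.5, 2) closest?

Since √ is increasing, it suffices to compare squared distances:
|XA|² = (-5.5−12.5)² + (2−(-13.5))² = 324 + 240.25 = 564.25
|XB|² = (-5.5−10)² + (2−(-4))² = 240.25 + 36 = 276.25
|XC|² = (-5.5−5)² + (2−(-10))² = 110.25 + 144 = 254.25
|XD|² = (-5.5−(-11))² + (2−0)² = 30.25 + 4 = 34.25
|XE|² = (-5.5−8)² + (2−13.5)² = 182.25 + 132.25 = 314.5
D is nearest.

D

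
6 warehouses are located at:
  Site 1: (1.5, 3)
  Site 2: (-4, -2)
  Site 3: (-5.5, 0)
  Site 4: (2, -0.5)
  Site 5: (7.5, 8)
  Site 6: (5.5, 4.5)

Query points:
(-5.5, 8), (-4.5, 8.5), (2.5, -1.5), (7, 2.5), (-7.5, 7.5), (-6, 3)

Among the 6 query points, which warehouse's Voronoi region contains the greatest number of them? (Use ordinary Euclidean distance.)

Site 3

(-5.5, 8) — d² to each: Site 1:74, Site 2:102.25, Site 3:64, Site 4:128.5, Site 5:169, Site 6:133.25 → nearest is Site 3
(-4.5, 8.5) — d² to each: Site 1:66.25, Site 2:110.5, Site 3:73.25, Site 4:123.25, Site 5:144.25, Site 6:116 → nearest is Site 1
(2.5, -1.5) — d² to each: Site 1:21.25, Site 2:42.5, Site 3:66.25, Site 4:1.25, Site 5:115.25, Site 6:45 → nearest is Site 4
(7, 2.5) — d² to each: Site 1:30.5, Site 2:141.25, Site 3:162.5, Site 4:34, Site 5:30.5, Site 6:6.25 → nearest is Site 6
(-7.5, 7.5) — d² to each: Site 1:101.25, Site 2:102.5, Site 3:60.25, Site 4:154.25, Site 5:225.25, Site 6:178 → nearest is Site 3
(-6, 3) — d² to each: Site 1:56.25, Site 2:29, Site 3:9.25, Site 4:76.25, Site 5:207.25, Site 6:134.5 → nearest is Site 3
Tally — Site 1:1, Site 3:3, Site 4:1, Site 6:1. Site 3 captures the most (3).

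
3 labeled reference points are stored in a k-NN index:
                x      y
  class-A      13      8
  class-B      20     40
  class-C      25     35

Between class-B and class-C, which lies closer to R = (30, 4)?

Compare squared distances:
d²(R, class-B) = (30−20)² + (4−40)² = 100 + 1296 = 1396
d²(R, class-C) = (30−25)² + (4−35)² = 25 + 961 = 986
1396 > 986, so class-C is closer.

class-C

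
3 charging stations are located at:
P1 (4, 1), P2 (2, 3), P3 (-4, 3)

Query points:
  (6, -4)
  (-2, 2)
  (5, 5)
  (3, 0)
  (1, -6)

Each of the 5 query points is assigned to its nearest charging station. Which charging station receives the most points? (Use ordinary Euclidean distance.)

P1

(6, -4) — d² to each: P1:29, P2:65, P3:149 → nearest is P1
(-2, 2) — d² to each: P1:37, P2:17, P3:5 → nearest is P3
(5, 5) — d² to each: P1:17, P2:13, P3:85 → nearest is P2
(3, 0) — d² to each: P1:2, P2:10, P3:58 → nearest is P1
(1, -6) — d² to each: P1:58, P2:82, P3:106 → nearest is P1
Tally — P1:3, P2:1, P3:1. P1 captures the most (3).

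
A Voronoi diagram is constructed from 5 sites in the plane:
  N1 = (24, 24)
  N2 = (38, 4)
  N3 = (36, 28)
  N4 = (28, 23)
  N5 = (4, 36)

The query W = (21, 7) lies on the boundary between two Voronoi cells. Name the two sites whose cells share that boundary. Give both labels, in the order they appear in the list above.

Squared distances from W to each site:
|WN1|² = (21−24)² + (7−24)² = 9 + 289 = 298
|WN2|² = (21−38)² + (7−4)² = 289 + 9 = 298
|WN3|² = (21−36)² + (7−28)² = 225 + 441 = 666
|WN4|² = (21−28)² + (7−23)² = 49 + 256 = 305
|WN5|² = (21−4)² + (7−36)² = 289 + 841 = 1130
W is equidistant from N1 and N2 (both at squared distance 298), and every other site is strictly farther — so W lies on the N1–N2 Voronoi edge.

N1 and N2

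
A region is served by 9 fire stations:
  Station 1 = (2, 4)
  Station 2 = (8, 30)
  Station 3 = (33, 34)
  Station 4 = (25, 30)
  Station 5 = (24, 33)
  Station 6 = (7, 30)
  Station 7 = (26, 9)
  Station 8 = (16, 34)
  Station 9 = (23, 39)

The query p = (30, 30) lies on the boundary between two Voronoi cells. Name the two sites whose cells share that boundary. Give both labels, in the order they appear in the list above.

Station 3 and Station 4

Squared distances from p to each site:
d²(p, Station 1) = (30−2)² + (30−4)² = 784 + 676 = 1460
d²(p, Station 2) = (30−8)² + (30−30)² = 484 + 0 = 484
d²(p, Station 3) = (30−33)² + (30−34)² = 9 + 16 = 25
d²(p, Station 4) = (30−25)² + (30−30)² = 25 + 0 = 25
d²(p, Station 5) = (30−24)² + (30−33)² = 36 + 9 = 45
d²(p, Station 6) = (30−7)² + (30−30)² = 529 + 0 = 529
d²(p, Station 7) = (30−26)² + (30−9)² = 16 + 441 = 457
d²(p, Station 8) = (30−16)² + (30−34)² = 196 + 16 = 212
d²(p, Station 9) = (30−23)² + (30−39)² = 49 + 81 = 130
p is equidistant from Station 3 and Station 4 (both at squared distance 25), and every other site is strictly farther — so p lies on the Station 3–Station 4 Voronoi edge.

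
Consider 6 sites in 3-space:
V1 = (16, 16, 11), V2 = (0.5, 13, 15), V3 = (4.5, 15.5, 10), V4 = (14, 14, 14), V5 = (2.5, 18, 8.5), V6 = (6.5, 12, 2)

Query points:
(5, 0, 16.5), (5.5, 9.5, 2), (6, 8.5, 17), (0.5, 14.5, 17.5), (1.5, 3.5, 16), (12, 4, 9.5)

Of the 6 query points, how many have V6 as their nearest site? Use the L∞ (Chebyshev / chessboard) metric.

(5, 0, 16.5) — d to each: V1:16, V2:13, V3:15.5, V4:14, V5:18, V6:14.5 → nearest is V2
(5.5, 9.5, 2) — d to each: V1:10.5, V2:13, V3:8, V4:12, V5:8.5, V6:2.5 → nearest is V6
(6, 8.5, 17) — d to each: V1:10, V2:5.5, V3:7, V4:8, V5:9.5, V6:15 → nearest is V2
(0.5, 14.5, 17.5) — d to each: V1:15.5, V2:2.5, V3:7.5, V4:13.5, V5:9, V6:15.5 → nearest is V2
(1.5, 3.5, 16) — d to each: V1:14.5, V2:9.5, V3:12, V4:12.5, V5:14.5, V6:14 → nearest is V2
(12, 4, 9.5) — d to each: V1:12, V2:11.5, V3:11.5, V4:10, V5:14, V6:8 → nearest is V6
2 of the 6 points have V6 as nearest.

2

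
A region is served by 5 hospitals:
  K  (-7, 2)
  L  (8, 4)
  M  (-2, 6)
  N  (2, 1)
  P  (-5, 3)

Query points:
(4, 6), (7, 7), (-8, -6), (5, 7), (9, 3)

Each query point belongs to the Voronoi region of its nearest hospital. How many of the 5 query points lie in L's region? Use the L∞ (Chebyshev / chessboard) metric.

4

(4, 6) — d to each: K:11, L:4, M:6, N:5, P:9 → nearest is L
(7, 7) — d to each: K:14, L:3, M:9, N:6, P:12 → nearest is L
(-8, -6) — d to each: K:8, L:16, M:12, N:10, P:9 → nearest is K
(5, 7) — d to each: K:12, L:3, M:7, N:6, P:10 → nearest is L
(9, 3) — d to each: K:16, L:1, M:11, N:7, P:14 → nearest is L
4 of the 5 points have L as nearest.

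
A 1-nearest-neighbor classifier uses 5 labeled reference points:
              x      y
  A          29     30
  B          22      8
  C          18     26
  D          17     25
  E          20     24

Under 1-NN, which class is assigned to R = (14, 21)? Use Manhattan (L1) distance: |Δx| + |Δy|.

D

d(R,A) = |14−29| + |21−30| = 15 + 9 = 24
d(R,B) = |14−22| + |21−8| = 8 + 13 = 21
d(R,C) = |14−18| + |21−26| = 4 + 5 = 9
d(R,D) = |14−17| + |21−25| = 3 + 4 = 7
d(R,E) = |14−20| + |21−24| = 6 + 3 = 9
The smallest is to D, so R lies in the Voronoi region of D.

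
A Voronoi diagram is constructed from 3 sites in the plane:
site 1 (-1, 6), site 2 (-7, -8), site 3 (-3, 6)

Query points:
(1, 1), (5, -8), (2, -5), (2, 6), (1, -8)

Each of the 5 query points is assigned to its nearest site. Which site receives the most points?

site 2

(1, 1) — d² to each: site 1:29, site 2:145, site 3:41 → nearest is site 1
(5, -8) — d² to each: site 1:232, site 2:144, site 3:260 → nearest is site 2
(2, -5) — d² to each: site 1:130, site 2:90, site 3:146 → nearest is site 2
(2, 6) — d² to each: site 1:9, site 2:277, site 3:25 → nearest is site 1
(1, -8) — d² to each: site 1:200, site 2:64, site 3:212 → nearest is site 2
Tally — site 1:2, site 2:3. site 2 captures the most (3).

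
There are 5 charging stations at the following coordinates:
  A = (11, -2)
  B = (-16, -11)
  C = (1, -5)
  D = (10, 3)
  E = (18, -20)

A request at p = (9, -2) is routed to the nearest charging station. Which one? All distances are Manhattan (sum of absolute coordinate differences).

d(p,A) = |9−11| + |-2−(-2)| = 2 + 0 = 2
d(p,B) = |9−(-16)| + |-2−(-11)| = 25 + 9 = 34
d(p,C) = |9−1| + |-2−(-5)| = 8 + 3 = 11
d(p,D) = |9−10| + |-2−3| = 1 + 5 = 6
d(p,E) = |9−18| + |-2−(-20)| = 9 + 18 = 27
A is nearest.

A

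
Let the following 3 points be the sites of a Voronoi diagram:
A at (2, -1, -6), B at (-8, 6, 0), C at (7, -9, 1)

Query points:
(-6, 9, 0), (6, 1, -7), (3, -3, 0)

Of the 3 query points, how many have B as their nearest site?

1

(-6, 9, 0) — d² to each: A:200, B:13, C:494 → nearest is B
(6, 1, -7) — d² to each: A:21, B:270, C:165 → nearest is A
(3, -3, 0) — d² to each: A:41, B:202, C:53 → nearest is A
1 of the 3 points has B as nearest.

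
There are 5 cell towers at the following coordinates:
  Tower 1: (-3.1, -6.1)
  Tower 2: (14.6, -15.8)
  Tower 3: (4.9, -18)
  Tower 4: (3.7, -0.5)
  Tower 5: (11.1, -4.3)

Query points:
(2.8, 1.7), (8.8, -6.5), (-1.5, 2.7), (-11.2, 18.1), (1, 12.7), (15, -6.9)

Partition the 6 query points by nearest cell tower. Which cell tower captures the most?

Tower 4

(2.8, 1.7) — d² to each: Tower 1:95.65, Tower 2:445.49, Tower 3:392.5, Tower 4:5.65, Tower 5:104.89 → nearest is Tower 4
(8.8, -6.5) — d² to each: Tower 1:141.77, Tower 2:120.13, Tower 3:147.46, Tower 4:62.01, Tower 5:10.13 → nearest is Tower 5
(-1.5, 2.7) — d² to each: Tower 1:80, Tower 2:601.46, Tower 3:469.45, Tower 4:37.28, Tower 5:207.76 → nearest is Tower 4
(-11.2, 18.1) — d² to each: Tower 1:651.25, Tower 2:1814.85, Tower 3:1562.42, Tower 4:567.97, Tower 5:999.05 → nearest is Tower 4
(1, 12.7) — d² to each: Tower 1:370.25, Tower 2:997.21, Tower 3:957.7, Tower 4:181.53, Tower 5:391.01 → nearest is Tower 4
(15, -6.9) — d² to each: Tower 1:328.25, Tower 2:79.37, Tower 3:225.22, Tower 4:168.65, Tower 5:21.97 → nearest is Tower 5
Tally — Tower 4:4, Tower 5:2. Tower 4 captures the most (4).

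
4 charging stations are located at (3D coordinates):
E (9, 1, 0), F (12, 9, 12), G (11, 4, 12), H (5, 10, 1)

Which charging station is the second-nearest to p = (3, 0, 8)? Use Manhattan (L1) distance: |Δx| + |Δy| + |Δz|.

G

d(p,E) = |3−9| + |0−1| + |8−0| = 6 + 1 + 8 = 15
d(p,F) = |3−12| + |0−9| + |8−12| = 9 + 9 + 4 = 22
d(p,G) = |3−11| + |0−4| + |8−12| = 8 + 4 + 4 = 16
d(p,H) = |3−5| + |0−10| + |8−1| = 2 + 10 + 7 = 19
Sorted ascending: E, G, H, … — the second-nearest is G.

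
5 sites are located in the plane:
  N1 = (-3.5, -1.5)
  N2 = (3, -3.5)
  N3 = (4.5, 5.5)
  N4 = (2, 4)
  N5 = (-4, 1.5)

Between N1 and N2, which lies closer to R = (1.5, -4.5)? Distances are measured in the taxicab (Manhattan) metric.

d(R,N1) = |1.5−(-3.5)| + |-4.5−(-1.5)| = 5 + 3 = 8
d(R,N2) = |1.5−3| + |-4.5−(-3.5)| = 1.5 + 1 = 2.5
8 > 2.5, so N2 is closer.

N2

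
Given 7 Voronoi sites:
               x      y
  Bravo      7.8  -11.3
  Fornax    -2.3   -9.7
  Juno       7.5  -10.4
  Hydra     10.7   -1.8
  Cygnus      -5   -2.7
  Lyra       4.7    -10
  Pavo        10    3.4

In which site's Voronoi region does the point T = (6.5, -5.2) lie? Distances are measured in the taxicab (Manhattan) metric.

d(T, Bravo) = |6.5−7.8| + |-5.2−(-11.3)| = 1.3 + 6.1 = 7.4
d(T, Fornax) = |6.5−(-2.3)| + |-5.2−(-9.7)| = 8.8 + 4.5 = 13.3
d(T, Juno) = |6.5−7.5| + |-5.2−(-10.4)| = 1 + 5.2 = 6.2
d(T, Hydra) = |6.5−10.7| + |-5.2−(-1.8)| = 4.2 + 3.4 = 7.6
d(T, Cygnus) = |6.5−(-5)| + |-5.2−(-2.7)| = 11.5 + 2.5 = 14
d(T, Lyra) = |6.5−4.7| + |-5.2−(-10)| = 1.8 + 4.8 = 6.6
d(T, Pavo) = |6.5−10| + |-5.2−3.4| = 3.5 + 8.6 = 12.1
The smallest is to Juno, so T lies in the Voronoi region of Juno.

Juno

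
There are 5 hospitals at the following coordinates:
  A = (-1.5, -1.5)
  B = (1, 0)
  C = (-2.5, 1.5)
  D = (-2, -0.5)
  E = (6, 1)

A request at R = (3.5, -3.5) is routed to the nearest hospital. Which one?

B

Since √ is increasing, it suffices to compare squared distances:
|RA|² = (3.5−(-1.5))² + (-3.5−(-1.5))² = 25 + 4 = 29
|RB|² = (3.5−1)² + (-3.5−0)² = 6.25 + 12.25 = 18.5
|RC|² = (3.5−(-2.5))² + (-3.5−1.5)² = 36 + 25 = 61
|RD|² = (3.5−(-2))² + (-3.5−(-0.5))² = 30.25 + 9 = 39.25
|RE|² = (3.5−6)² + (-3.5−1)² = 6.25 + 20.25 = 26.5
B is nearest.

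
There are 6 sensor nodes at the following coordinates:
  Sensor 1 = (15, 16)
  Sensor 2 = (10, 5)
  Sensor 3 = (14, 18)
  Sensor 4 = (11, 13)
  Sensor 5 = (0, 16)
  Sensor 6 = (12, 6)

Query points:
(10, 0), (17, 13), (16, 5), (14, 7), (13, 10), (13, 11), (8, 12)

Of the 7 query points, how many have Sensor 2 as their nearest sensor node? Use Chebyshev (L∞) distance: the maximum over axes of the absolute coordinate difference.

1

(10, 0) — d to each: Sensor 1:16, Sensor 2:5, Sensor 3:18, Sensor 4:13, Sensor 5:16, Sensor 6:6 → nearest is Sensor 2
(17, 13) — d to each: Sensor 1:3, Sensor 2:8, Sensor 3:5, Sensor 4:6, Sensor 5:17, Sensor 6:7 → nearest is Sensor 1
(16, 5) — d to each: Sensor 1:11, Sensor 2:6, Sensor 3:13, Sensor 4:8, Sensor 5:16, Sensor 6:4 → nearest is Sensor 6
(14, 7) — d to each: Sensor 1:9, Sensor 2:4, Sensor 3:11, Sensor 4:6, Sensor 5:14, Sensor 6:2 → nearest is Sensor 6
(13, 10) — d to each: Sensor 1:6, Sensor 2:5, Sensor 3:8, Sensor 4:3, Sensor 5:13, Sensor 6:4 → nearest is Sensor 4
(13, 11) — d to each: Sensor 1:5, Sensor 2:6, Sensor 3:7, Sensor 4:2, Sensor 5:13, Sensor 6:5 → nearest is Sensor 4
(8, 12) — d to each: Sensor 1:7, Sensor 2:7, Sensor 3:6, Sensor 4:3, Sensor 5:8, Sensor 6:6 → nearest is Sensor 4
1 of the 7 points has Sensor 2 as nearest.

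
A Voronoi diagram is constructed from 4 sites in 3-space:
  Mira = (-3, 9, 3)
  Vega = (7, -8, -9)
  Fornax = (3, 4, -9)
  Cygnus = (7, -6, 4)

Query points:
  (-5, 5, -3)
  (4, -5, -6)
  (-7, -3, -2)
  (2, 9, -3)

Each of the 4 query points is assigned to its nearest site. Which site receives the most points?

(-5, 5, -3) — d² to each: Mira:56, Vega:349, Fornax:101, Cygnus:314 → nearest is Mira
(4, -5, -6) — d² to each: Mira:326, Vega:27, Fornax:91, Cygnus:110 → nearest is Vega
(-7, -3, -2) — d² to each: Mira:185, Vega:270, Fornax:198, Cygnus:241 → nearest is Mira
(2, 9, -3) — d² to each: Mira:61, Vega:350, Fornax:62, Cygnus:299 → nearest is Mira
Tally — Mira:3, Vega:1. Mira captures the most (3).

Mira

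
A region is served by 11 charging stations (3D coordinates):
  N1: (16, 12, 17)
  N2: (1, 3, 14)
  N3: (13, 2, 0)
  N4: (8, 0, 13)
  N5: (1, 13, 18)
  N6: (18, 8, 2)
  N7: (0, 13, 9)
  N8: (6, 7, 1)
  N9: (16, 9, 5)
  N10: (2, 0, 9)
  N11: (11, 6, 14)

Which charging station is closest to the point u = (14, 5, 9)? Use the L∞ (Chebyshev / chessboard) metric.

d(u,N1) = max(2, 7, 8) = 8
d(u,N2) = max(13, 2, 5) = 13
d(u,N3) = max(1, 3, 9) = 9
d(u,N4) = max(6, 5, 4) = 6
d(u,N5) = max(13, 8, 9) = 13
d(u,N6) = max(4, 3, 7) = 7
d(u,N7) = max(14, 8, 0) = 14
d(u,N8) = max(8, 2, 8) = 8
d(u,N9) = max(2, 4, 4) = 4
d(u, N10) = max(12, 5, 0) = 12
d(u, N11) = max(3, 1, 5) = 5
The smallest is to N9, so u lies in the Voronoi region of N9.

N9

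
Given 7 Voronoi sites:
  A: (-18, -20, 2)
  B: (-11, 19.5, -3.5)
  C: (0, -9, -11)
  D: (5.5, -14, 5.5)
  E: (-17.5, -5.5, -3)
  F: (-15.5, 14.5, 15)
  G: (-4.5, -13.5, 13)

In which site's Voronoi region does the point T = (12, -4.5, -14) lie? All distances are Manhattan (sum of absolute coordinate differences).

C

d(T,A) = |12−(-18)| + |-4.5−(-20)| + |-14−2| = 30 + 15.5 + 16 = 61.5
d(T,B) = |12−(-11)| + |-4.5−19.5| + |-14−(-3.5)| = 23 + 24 + 10.5 = 57.5
d(T,C) = |12−0| + |-4.5−(-9)| + |-14−(-11)| = 12 + 4.5 + 3 = 19.5
d(T,D) = |12−5.5| + |-4.5−(-14)| + |-14−5.5| = 6.5 + 9.5 + 19.5 = 35.5
d(T,E) = |12−(-17.5)| + |-4.5−(-5.5)| + |-14−(-3)| = 29.5 + 1 + 11 = 41.5
d(T,F) = |12−(-15.5)| + |-4.5−14.5| + |-14−15| = 27.5 + 19 + 29 = 75.5
d(T,G) = |12−(-4.5)| + |-4.5−(-13.5)| + |-14−13| = 16.5 + 9 + 27 = 52.5
The smallest is to C, so T lies in the Voronoi region of C.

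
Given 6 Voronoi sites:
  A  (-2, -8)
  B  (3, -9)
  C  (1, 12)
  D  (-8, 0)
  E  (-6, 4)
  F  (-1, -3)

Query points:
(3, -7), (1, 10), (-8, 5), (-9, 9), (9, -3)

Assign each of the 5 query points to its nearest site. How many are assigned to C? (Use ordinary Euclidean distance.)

(3, -7) — d² to each: A:26, B:4, C:365, D:170, E:202, F:32 → nearest is B
(1, 10) — d² to each: A:333, B:365, C:4, D:181, E:85, F:173 → nearest is C
(-8, 5) — d² to each: A:205, B:317, C:130, D:25, E:5, F:113 → nearest is E
(-9, 9) — d² to each: A:338, B:468, C:109, D:82, E:34, F:208 → nearest is E
(9, -3) — d² to each: A:146, B:72, C:289, D:298, E:274, F:100 → nearest is B
1 of the 5 points has C as nearest.

1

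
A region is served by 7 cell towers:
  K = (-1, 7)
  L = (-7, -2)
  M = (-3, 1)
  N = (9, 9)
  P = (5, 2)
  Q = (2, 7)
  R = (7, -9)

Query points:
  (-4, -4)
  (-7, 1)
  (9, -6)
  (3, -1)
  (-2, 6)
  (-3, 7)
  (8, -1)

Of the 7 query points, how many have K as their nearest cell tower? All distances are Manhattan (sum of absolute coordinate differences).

2

(-4, -4) — d to each: K:14, L:5, M:6, N:26, P:15, Q:17, R:16 → nearest is L
(-7, 1) — d to each: K:12, L:3, M:4, N:24, P:13, Q:15, R:24 → nearest is L
(9, -6) — d to each: K:23, L:20, M:19, N:15, P:12, Q:20, R:5 → nearest is R
(3, -1) — d to each: K:12, L:11, M:8, N:16, P:5, Q:9, R:12 → nearest is P
(-2, 6) — d to each: K:2, L:13, M:6, N:14, P:11, Q:5, R:24 → nearest is K
(-3, 7) — d to each: K:2, L:13, M:6, N:14, P:13, Q:5, R:26 → nearest is K
(8, -1) — d to each: K:17, L:16, M:13, N:11, P:6, Q:14, R:9 → nearest is P
2 of the 7 points have K as nearest.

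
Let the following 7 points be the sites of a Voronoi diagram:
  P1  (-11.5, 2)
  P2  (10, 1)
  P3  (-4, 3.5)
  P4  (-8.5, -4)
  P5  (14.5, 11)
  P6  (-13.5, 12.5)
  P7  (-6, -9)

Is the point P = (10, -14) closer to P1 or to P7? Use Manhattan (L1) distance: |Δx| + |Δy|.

d(P,P1) = |10−(-11.5)| + |-14−2| = 21.5 + 16 = 37.5
d(P,P7) = |10−(-6)| + |-14−(-9)| = 16 + 5 = 21
37.5 > 21, so P7 is closer.

P7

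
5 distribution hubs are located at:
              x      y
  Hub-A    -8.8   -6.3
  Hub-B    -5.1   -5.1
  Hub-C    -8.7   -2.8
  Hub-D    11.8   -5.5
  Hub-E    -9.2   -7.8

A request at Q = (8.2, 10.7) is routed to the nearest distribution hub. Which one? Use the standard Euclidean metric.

Hub-D

Since √ is increasing, it suffices to compare squared distances:
d²(Q, Hub-A) = (8.2−(-8.8))² + (10.7−(-6.3))² = 289 + 289 = 578
d²(Q, Hub-B) = (8.2−(-5.1))² + (10.7−(-5.1))² = 176.89 + 249.64 = 426.53
d²(Q, Hub-C) = (8.2−(-8.7))² + (10.7−(-2.8))² = 285.61 + 182.25 = 467.86
d²(Q, Hub-D) = (8.2−11.8)² + (10.7−(-5.5))² = 12.96 + 262.44 = 275.4
d²(Q, Hub-E) = (8.2−(-9.2))² + (10.7−(-7.8))² = 302.76 + 342.25 = 645.01
Minimum is at Hub-D.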